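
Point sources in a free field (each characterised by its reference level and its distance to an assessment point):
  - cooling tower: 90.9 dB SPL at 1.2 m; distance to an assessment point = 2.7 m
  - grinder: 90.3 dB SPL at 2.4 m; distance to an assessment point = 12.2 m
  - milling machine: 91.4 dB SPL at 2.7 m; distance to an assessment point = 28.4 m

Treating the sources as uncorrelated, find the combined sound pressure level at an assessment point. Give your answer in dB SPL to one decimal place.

84.7 dB SPL

Propagate each source to the receiver with L = L_ref − 20·log₁₀(r/r_ref), then add intensities.
cooling tower: 90.9 − 20·log₁₀(2.7/1.2) = 90.9 − 7.04 = 83.86 dB SPL.
grinder: 90.3 − 20·log₁₀(12.2/2.4) = 90.3 − 14.12 = 76.18 dB SPL.
milling machine: 91.4 − 20·log₁₀(28.4/2.7) = 91.4 − 20.44 = 70.96 dB SPL.
Σ 10^(L/10) = 2.970e+08 → L_total = 10·log₁₀(2.970e+08) = 84.73 dB SPL.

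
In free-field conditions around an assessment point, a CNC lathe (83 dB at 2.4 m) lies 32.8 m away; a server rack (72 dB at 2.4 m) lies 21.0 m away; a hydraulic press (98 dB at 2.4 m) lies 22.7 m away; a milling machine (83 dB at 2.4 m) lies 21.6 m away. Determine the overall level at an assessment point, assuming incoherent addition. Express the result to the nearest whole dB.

79 dB

Propagate each source to the receiver with L = L_ref − 20·log₁₀(r/r_ref), then add intensities.
CNC lathe: 83 − 20·log₁₀(32.8/2.4) = 83 − 22.71 = 60.29 dB.
server rack: 72 − 20·log₁₀(21.0/2.4) = 72 − 18.84 = 53.16 dB.
hydraulic press: 98 − 20·log₁₀(22.7/2.4) = 98 − 19.52 = 78.48 dB.
milling machine: 83 − 20·log₁₀(21.6/2.4) = 83 − 19.08 = 63.92 dB.
Σ 10^(L/10) = 7.427e+07 → L_total = 10·log₁₀(7.427e+07) = 78.71 dB.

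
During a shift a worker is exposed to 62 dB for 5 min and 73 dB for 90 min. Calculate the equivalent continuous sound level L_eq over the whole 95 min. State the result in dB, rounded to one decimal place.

72.8 dB

L_eq = 10·log₁₀[(1/T)·Σ tᵢ·10^(Lᵢ/10)] with T = 95 min.
Σ tᵢ·10^(Lᵢ/10) = 5·10^(62/10) + 90·10^(73/10) = 1.804e+09.
L_eq = 10·log₁₀(1.804e+09/95) = 72.78 dB.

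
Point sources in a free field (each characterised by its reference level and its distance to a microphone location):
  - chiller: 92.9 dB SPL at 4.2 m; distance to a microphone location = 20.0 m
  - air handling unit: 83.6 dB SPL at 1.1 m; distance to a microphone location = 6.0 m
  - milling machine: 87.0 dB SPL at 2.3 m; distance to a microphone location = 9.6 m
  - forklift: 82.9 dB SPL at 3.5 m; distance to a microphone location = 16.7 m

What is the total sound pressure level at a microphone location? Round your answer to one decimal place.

Propagate each source to the receiver with L = L_ref − 20·log₁₀(r/r_ref), then add intensities.
chiller: 92.9 − 20·log₁₀(20.0/4.2) = 92.9 − 13.56 = 79.34 dB SPL.
air handling unit: 83.6 − 20·log₁₀(6.0/1.1) = 83.6 − 14.74 = 68.86 dB SPL.
milling machine: 87.0 − 20·log₁₀(9.6/2.3) = 87.0 − 12.41 = 74.59 dB SPL.
forklift: 82.9 − 20·log₁₀(16.7/3.5) = 82.9 − 13.57 = 69.33 dB SPL.
Σ 10^(L/10) = 1.310e+08 → L_total = 10·log₁₀(1.310e+08) = 81.17 dB SPL.

81.2 dB SPL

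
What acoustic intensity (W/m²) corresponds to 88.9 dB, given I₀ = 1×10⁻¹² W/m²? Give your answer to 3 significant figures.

L = 10·log₁₀(I/I₀) ⇒ I = I₀·10^(L/10) = 10⁻¹² × 10^8.89.

0.000776 W/m²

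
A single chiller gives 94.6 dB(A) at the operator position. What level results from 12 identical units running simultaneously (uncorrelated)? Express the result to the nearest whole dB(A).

With 12 equal, uncorrelated contributions the intensity is 12× that of one unit, giving a rise of 10·log₁₀ 12.
L_total = 94.6 + 10·log₁₀(12) = 94.6 + 10.792 = 105.39 dB(A).

105 dB(A)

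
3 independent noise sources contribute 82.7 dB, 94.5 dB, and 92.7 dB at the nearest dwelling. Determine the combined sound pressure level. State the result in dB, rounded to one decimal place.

96.9 dB

For uncorrelated sources the intensities add, so convert each level to linear form, sum, and take 10·log₁₀ of the total.
Σ 10^(L/10) = 10^(82.7/10) + 10^(94.5/10) + 10^(92.7/10) = 4.867e+09.
L_total = 10·log₁₀(4.867e+09) = 96.87 dB.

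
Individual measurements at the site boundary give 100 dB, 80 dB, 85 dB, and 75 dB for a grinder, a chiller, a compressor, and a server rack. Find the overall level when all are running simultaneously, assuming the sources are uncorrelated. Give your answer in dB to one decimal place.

100.2 dB

Incoherent sources combine by intensity addition: L_total = 10·log₁₀(Σ 10^(L_i/10)).
Σ 10^(L/10) = 10^(100/10) + 10^(80/10) + 10^(85/10) + 10^(75/10) = 1.045e+10.
L_total = 10·log₁₀(1.045e+10) = 100.19 dB.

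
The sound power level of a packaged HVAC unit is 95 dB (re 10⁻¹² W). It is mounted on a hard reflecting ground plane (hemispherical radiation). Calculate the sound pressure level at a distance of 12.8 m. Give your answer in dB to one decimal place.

L_p = L_w − 10·log₁₀(2π·r²) with r = 12.8 m.
2π·r² = 1029 m², 10·log₁₀ of that is 30.126 dB.
L_p = 95 − 30.126 = 64.87 dB.

64.9 dB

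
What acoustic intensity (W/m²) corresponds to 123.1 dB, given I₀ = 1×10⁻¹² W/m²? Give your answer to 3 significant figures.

2.04 W/m²

L = 10·log₁₀(I/I₀) ⇒ I = I₀·10^(L/10) = 10⁻¹² × 10^12.31.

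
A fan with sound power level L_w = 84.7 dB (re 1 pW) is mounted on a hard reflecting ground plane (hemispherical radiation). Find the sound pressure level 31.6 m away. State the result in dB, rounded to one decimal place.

Free-field hemispherical radiation: L_p = L_w − 10·log₁₀(2π·r²), r = 31.6 m.
2π·r² = 6274 m², 10·log₁₀ of that is 37.976 dB.
L_p = 84.7 − 37.976 = 46.72 dB.

46.7 dB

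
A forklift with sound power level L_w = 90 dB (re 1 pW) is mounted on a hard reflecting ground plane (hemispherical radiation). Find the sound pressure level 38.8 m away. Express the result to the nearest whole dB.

L_p = L_w − 10·log₁₀(2π·r²) with r = 38.8 m.
2π·r² = 9459 m², 10·log₁₀ of that is 39.758 dB.
L_p = 90 − 39.758 = 50.24 dB.

50 dB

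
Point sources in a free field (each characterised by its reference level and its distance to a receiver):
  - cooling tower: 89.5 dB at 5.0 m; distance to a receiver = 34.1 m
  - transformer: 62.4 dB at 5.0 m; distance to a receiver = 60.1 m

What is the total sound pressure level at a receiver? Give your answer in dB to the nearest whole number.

73 dB

First find each source's level at the receiver (point-source: −20·log₁₀(r/r_ref)), then combine on an intensity basis.
cooling tower: 89.5 − 20·log₁₀(34.1/5.0) = 89.5 − 16.68 = 72.82 dB.
transformer: 62.4 − 20·log₁₀(60.1/5.0) = 62.4 − 21.60 = 40.80 dB.
Σ 10^(L/10) = 1.917e+07 → L_total = 10·log₁₀(1.917e+07) = 72.83 dB.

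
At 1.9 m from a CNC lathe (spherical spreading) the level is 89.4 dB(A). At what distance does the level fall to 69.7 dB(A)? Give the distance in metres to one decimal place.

Point-source spreading drops the level by 20·log₁₀(r₂/r₁); inverting, r₂/r₁ = 10^(ΔL/20).
r₂ = 1.9·10^((89.4−69.7)/20) = 1.9·10^(19.7/20) = 18.35 m.

18.4 m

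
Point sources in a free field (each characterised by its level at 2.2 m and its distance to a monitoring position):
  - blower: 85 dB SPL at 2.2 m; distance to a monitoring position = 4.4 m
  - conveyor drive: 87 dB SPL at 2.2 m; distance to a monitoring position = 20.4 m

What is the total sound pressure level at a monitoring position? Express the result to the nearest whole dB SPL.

79 dB SPL

First find each source's level at the receiver (point-source: −20·log₁₀(r/r_ref)), then combine on an intensity basis.
blower: 85 − 20·log₁₀(4.4/2.2) = 85 − 6.02 = 78.98 dB SPL.
conveyor drive: 87 − 20·log₁₀(20.4/2.2) = 87 − 19.34 = 67.66 dB SPL.
Σ 10^(L/10) = 8.489e+07 → L_total = 10·log₁₀(8.489e+07) = 79.29 dB SPL.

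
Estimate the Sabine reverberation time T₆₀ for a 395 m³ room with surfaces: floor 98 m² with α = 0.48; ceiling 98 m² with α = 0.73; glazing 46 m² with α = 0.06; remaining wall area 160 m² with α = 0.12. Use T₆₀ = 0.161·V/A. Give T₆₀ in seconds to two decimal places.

0.45 s

Total absorption A = 98·0.48 + 98·0.73 + 46·0.06 + 160·0.12 = 140.54 m² sabins.
T₆₀ = 0.161·V/A = 0.161·395/140.54 = 0.453 s.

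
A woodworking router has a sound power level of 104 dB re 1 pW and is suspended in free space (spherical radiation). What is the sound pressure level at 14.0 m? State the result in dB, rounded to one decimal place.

70.1 dB

L_p = L_w − 10·log₁₀(4π·r²) with r = 14.0 m.
4π·r² = 2463 m², 10·log₁₀ of that is 33.915 dB.
L_p = 104 − 33.915 = 70.09 dB.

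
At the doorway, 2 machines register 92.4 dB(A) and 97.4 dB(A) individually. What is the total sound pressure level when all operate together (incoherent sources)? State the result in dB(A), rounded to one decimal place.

98.6 dB(A)

Incoherent sources combine by intensity addition: L_total = 10·log₁₀(Σ 10^(L_i/10)).
Σ 10^(L/10) = 10^(92.4/10) + 10^(97.4/10) = 7.233e+09.
L_total = 10·log₁₀(7.233e+09) = 98.59 dB(A).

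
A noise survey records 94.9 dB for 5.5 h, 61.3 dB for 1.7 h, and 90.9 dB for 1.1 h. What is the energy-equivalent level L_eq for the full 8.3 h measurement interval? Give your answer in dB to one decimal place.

L_eq = 10·log₁₀[(1/T)·Σ tᵢ·10^(Lᵢ/10)] with T = 8.3 h.
Σ tᵢ·10^(Lᵢ/10) = 5.5·10^(94.9/10) + 1.7·10^(61.3/10) + 1.1·10^(90.9/10) = 1.835e+10.
L_eq = 10·log₁₀(1.835e+10/8.3) = 93.45 dB.

93.4 dB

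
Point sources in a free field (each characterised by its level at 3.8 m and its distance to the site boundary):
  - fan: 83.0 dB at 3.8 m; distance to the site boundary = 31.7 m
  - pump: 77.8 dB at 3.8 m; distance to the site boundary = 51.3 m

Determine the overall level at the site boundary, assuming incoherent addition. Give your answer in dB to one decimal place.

Apply inverse-square spreading to bring every level to the receiver, then sum 10^(L/10).
fan: 83.0 − 20·log₁₀(31.7/3.8) = 83.0 − 18.43 = 64.57 dB.
pump: 77.8 − 20·log₁₀(51.3/3.8) = 77.8 − 22.61 = 55.19 dB.
Σ 10^(L/10) = 3.198e+06 → L_total = 10·log₁₀(3.198e+06) = 65.05 dB.

65.0 dB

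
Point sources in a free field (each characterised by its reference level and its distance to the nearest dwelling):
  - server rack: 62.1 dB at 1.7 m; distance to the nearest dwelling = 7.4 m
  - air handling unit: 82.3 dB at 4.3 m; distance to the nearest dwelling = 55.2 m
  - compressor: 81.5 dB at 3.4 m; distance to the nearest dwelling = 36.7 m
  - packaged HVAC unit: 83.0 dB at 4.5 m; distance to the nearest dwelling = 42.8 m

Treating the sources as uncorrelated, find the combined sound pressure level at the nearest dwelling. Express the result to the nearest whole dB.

67 dB

First find each source's level at the receiver (point-source: −20·log₁₀(r/r_ref)), then combine on an intensity basis.
server rack: 62.1 − 20·log₁₀(7.4/1.7) = 62.1 − 12.78 = 49.32 dB.
air handling unit: 82.3 − 20·log₁₀(55.2/4.3) = 82.3 − 22.17 = 60.13 dB.
compressor: 81.5 − 20·log₁₀(36.7/3.4) = 81.5 − 20.66 = 60.84 dB.
packaged HVAC unit: 83.0 − 20·log₁₀(42.8/4.5) = 83.0 − 19.56 = 63.44 dB.
Σ 10^(L/10) = 4.534e+06 → L_total = 10·log₁₀(4.534e+06) = 66.56 dB.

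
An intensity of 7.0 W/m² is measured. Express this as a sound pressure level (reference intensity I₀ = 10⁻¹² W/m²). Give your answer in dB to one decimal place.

128.5 dB

I/I₀ = 7.0/10⁻¹² = 7.0×10^12, and L = 10·log₁₀(I/I₀).
L = 10·(0.8451 + 12) = 128.45 dB.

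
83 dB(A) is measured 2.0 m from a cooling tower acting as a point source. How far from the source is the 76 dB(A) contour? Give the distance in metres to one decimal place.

For a point source L₁ − L₂ = 20·log₁₀(r₂/r₁), so r₂ = r₁·10^((L₁−L₂)/20).
r₂ = 2.0·10^((83−76)/20) = 2.0·10^(7.0/20) = 4.48 m.

4.5 m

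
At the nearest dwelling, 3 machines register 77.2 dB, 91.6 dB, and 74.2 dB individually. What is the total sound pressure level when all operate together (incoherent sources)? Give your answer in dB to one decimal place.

Incoherent sources combine by intensity addition: L_total = 10·log₁₀(Σ 10^(L_i/10)).
Σ 10^(L/10) = 10^(77.2/10) + 10^(91.6/10) + 10^(74.2/10) = 1.524e+09.
L_total = 10·log₁₀(1.524e+09) = 91.83 dB.

91.8 dB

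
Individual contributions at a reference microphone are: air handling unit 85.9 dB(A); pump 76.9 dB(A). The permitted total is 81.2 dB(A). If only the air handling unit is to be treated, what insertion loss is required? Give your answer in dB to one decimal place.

6.7 dB

Everything except the air handling unit sums to 10^(76.9/10) = 4.898e+07 in linear terms, 76.90 dB(A).
The limit corresponds to 10^(81.2/10) = 1.318e+08; subtracting the fixed part leaves 8.285e+07 for the air handling unit, i.e. 79.18 dB(A).
So the air handling unit must be reduced from 85.9 to 79.18 dB(A): IL = 6.72 dB.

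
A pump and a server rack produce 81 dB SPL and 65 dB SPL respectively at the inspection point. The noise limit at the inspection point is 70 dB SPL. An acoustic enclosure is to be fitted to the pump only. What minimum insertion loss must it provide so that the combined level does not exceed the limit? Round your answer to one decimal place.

12.7 dB

Fixed contribution from the other source: Σ 10^(L/10) = 10^(65/10) = 3.162e+06 (65.00 dB SPL).
The limit corresponds to 10^(70/10) = 1.000e+07; subtracting the fixed part leaves 6.838e+06 for the pump, i.e. 68.35 dB SPL.
So the pump must be reduced from 81 to 68.35 dB SPL: IL = 12.65 dB.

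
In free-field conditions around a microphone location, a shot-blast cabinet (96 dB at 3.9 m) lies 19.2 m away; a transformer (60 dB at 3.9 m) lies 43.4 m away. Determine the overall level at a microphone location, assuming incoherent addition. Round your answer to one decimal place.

First find each source's level at the receiver (point-source: −20·log₁₀(r/r_ref)), then combine on an intensity basis.
shot-blast cabinet: 96 − 20·log₁₀(19.2/3.9) = 96 − 13.84 = 82.16 dB.
transformer: 60 − 20·log₁₀(43.4/3.9) = 60 − 20.93 = 39.07 dB.
Σ 10^(L/10) = 1.643e+08 → L_total = 10·log₁₀(1.643e+08) = 82.16 dB.

82.2 dB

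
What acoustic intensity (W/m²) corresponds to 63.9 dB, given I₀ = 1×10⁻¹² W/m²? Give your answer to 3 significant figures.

2.45e-06 W/m²

I = I₀·10^(L/10) = 10⁻¹² × 10^(63.9/10) = 10^(-5.610).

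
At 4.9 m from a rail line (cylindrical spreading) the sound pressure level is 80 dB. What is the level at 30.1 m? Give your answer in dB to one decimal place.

Line-source attenuation: ΔL = 10·log₁₀(r₂/r₁) = 10·log₁₀(30.1/4.9) = 7.884 dB.
L₂ = 80 − 10·log₁₀(30.1/4.9) = 80 − 7.884 = 72.12 dB.

72.1 dB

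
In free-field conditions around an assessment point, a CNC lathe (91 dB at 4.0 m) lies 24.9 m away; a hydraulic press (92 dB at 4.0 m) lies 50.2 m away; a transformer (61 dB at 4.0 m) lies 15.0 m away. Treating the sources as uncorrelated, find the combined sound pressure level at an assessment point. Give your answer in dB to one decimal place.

76.3 dB

First find each source's level at the receiver (point-source: −20·log₁₀(r/r_ref)), then combine on an intensity basis.
CNC lathe: 91 − 20·log₁₀(24.9/4.0) = 91 − 15.88 = 75.12 dB.
hydraulic press: 92 − 20·log₁₀(50.2/4.0) = 92 − 21.97 = 70.03 dB.
transformer: 61 − 20·log₁₀(15.0/4.0) = 61 − 11.48 = 49.52 dB.
Σ 10^(L/10) = 4.264e+07 → L_total = 10·log₁₀(4.264e+07) = 76.30 dB.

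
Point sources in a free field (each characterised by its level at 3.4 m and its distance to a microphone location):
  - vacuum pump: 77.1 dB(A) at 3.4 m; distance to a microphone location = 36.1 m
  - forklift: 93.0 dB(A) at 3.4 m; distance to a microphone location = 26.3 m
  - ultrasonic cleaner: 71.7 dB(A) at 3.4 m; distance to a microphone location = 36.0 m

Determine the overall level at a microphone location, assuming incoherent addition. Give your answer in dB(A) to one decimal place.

75.3 dB(A)

First find each source's level at the receiver (point-source: −20·log₁₀(r/r_ref)), then combine on an intensity basis.
vacuum pump: 77.1 − 20·log₁₀(36.1/3.4) = 77.1 − 20.52 = 56.58 dB(A).
forklift: 93.0 − 20·log₁₀(26.3/3.4) = 93.0 − 17.77 = 75.23 dB(A).
ultrasonic cleaner: 71.7 − 20·log₁₀(36.0/3.4) = 71.7 − 20.50 = 51.20 dB(A).
Σ 10^(L/10) = 3.393e+07 → L_total = 10·log₁₀(3.393e+07) = 75.31 dB(A).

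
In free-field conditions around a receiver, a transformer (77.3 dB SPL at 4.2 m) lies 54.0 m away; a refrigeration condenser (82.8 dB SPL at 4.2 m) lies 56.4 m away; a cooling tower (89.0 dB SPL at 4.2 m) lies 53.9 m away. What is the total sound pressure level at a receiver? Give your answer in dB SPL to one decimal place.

67.9 dB SPL

Apply inverse-square spreading to bring every level to the receiver, then sum 10^(L/10).
transformer: 77.3 − 20·log₁₀(54.0/4.2) = 77.3 − 22.18 = 55.12 dB SPL.
refrigeration condenser: 82.8 − 20·log₁₀(56.4/4.2) = 82.8 − 22.56 = 60.24 dB SPL.
cooling tower: 89.0 − 20·log₁₀(53.9/4.2) = 89.0 − 22.17 = 66.83 dB SPL.
Σ 10^(L/10) = 6.205e+06 → L_total = 10·log₁₀(6.205e+06) = 67.93 dB SPL.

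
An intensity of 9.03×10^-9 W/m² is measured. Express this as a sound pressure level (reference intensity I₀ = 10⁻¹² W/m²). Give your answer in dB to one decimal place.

39.6 dB

I/I₀ = 9.03×10^-9/10⁻¹² = 9.03×10^3, and L = 10·log₁₀(I/I₀).
L = 10·(0.9557 + 3) = 39.56 dB.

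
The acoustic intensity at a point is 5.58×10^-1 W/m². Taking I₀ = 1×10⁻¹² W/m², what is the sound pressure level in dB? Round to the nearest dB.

117 dB

I/I₀ = 5.58×10^-1/10⁻¹² = 5.58×10^11, and L = 10·log₁₀(I/I₀).
L = 10·(0.7466 + 11) = 117.47 dB.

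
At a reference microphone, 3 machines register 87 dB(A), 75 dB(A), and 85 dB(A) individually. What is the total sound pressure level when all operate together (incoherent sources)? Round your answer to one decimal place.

For uncorrelated sources the intensities add, so convert each level to linear form, sum, and take 10·log₁₀ of the total.
Σ 10^(L/10) = 10^(87/10) + 10^(75/10) + 10^(85/10) = 8.490e+08.
L_total = 10·log₁₀(8.490e+08) = 89.29 dB(A).

89.3 dB(A)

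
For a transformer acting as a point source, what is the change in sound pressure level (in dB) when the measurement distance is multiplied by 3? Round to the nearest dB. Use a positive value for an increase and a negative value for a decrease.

-10 dB

A point source loses 6 dB per doubling of distance; generally ΔL = −20·log₁₀(r₂/r₁).
ΔL = −20·log₁₀(3) = -9.54 dB.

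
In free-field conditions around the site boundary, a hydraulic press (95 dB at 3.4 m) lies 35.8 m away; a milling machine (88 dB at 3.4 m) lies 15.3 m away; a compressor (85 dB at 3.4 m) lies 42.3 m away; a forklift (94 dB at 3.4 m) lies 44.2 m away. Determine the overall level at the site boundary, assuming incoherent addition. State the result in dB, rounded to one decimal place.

Propagate each source to the receiver with L = L_ref − 20·log₁₀(r/r_ref), then add intensities.
hydraulic press: 95 − 20·log₁₀(35.8/3.4) = 95 − 20.45 = 74.55 dB.
milling machine: 88 − 20·log₁₀(15.3/3.4) = 88 − 13.06 = 74.94 dB.
compressor: 85 − 20·log₁₀(42.3/3.4) = 85 − 21.90 = 63.10 dB.
forklift: 94 − 20·log₁₀(44.2/3.4) = 94 − 22.28 = 71.72 dB.
Σ 10^(L/10) = 7.659e+07 → L_total = 10·log₁₀(7.659e+07) = 78.84 dB.

78.8 dB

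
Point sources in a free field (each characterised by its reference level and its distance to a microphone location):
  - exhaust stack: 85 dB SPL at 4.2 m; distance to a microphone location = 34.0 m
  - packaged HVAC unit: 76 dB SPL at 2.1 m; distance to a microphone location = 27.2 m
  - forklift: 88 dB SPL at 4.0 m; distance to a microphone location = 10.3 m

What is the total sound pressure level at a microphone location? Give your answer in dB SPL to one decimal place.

80.0 dB SPL

Apply inverse-square spreading to bring every level to the receiver, then sum 10^(L/10).
exhaust stack: 85 − 20·log₁₀(34.0/4.2) = 85 − 18.16 = 66.84 dB SPL.
packaged HVAC unit: 76 − 20·log₁₀(27.2/2.1) = 76 − 22.25 = 53.75 dB SPL.
forklift: 88 − 20·log₁₀(10.3/4.0) = 88 − 8.22 = 79.78 dB SPL.
Σ 10^(L/10) = 1.002e+08 → L_total = 10·log₁₀(1.002e+08) = 80.01 dB SPL.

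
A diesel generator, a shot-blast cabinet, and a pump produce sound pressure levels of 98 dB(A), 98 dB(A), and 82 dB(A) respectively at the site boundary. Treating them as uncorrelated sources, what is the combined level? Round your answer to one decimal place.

For uncorrelated sources the intensities add, so convert each level to linear form, sum, and take 10·log₁₀ of the total.
Σ 10^(L/10) = 10^(98/10) + 10^(98/10) + 10^(82/10) = 1.278e+10.
L_total = 10·log₁₀(1.278e+10) = 101.06 dB(A).

101.1 dB(A)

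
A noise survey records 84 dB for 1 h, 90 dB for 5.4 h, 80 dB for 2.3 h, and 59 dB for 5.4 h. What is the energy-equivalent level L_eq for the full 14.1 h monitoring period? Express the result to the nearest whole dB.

86 dB

Weight each interval's intensity by its duration and average over T = 14.1 h:
Σ tᵢ·10^(Lᵢ/10) = 1·10^(84/10) + 5.4·10^(90/10) + 2.3·10^(80/10) + 5.4·10^(59/10) = 5.885e+09.
L_eq = 10·log₁₀(5.885e+09/14.1) = 86.21 dB.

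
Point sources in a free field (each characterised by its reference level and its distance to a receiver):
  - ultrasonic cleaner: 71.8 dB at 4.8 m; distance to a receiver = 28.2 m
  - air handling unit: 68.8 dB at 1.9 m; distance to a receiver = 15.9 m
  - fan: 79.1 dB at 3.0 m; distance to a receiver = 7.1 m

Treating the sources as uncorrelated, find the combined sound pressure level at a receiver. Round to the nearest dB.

Propagate each source to the receiver with L = L_ref − 20·log₁₀(r/r_ref), then add intensities.
ultrasonic cleaner: 71.8 − 20·log₁₀(28.2/4.8) = 71.8 − 15.38 = 56.42 dB.
air handling unit: 68.8 − 20·log₁₀(15.9/1.9) = 68.8 − 18.45 = 50.35 dB.
fan: 79.1 − 20·log₁₀(7.1/3.0) = 79.1 − 7.48 = 71.62 dB.
Σ 10^(L/10) = 1.506e+07 → L_total = 10·log₁₀(1.506e+07) = 71.78 dB.

72 dB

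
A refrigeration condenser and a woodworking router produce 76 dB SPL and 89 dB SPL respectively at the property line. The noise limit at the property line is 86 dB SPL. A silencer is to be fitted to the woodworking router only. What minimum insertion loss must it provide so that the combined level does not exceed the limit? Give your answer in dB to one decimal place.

The untreated sources together contribute 10^(76/10) = 3.981e+07, i.e. 76.00 dB SPL.
The limit corresponds to 10^(86/10) = 3.981e+08; subtracting the fixed part leaves 3.583e+08 for the woodworking router, i.e. 85.54 dB SPL.
Required insertion loss = 89 − 85.54 = 3.46 dB.

3.5 dB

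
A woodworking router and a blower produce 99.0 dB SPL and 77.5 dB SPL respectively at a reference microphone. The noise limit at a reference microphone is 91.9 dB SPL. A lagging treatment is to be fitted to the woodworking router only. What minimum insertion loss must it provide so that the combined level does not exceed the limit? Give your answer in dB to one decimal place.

7.3 dB

Everything except the woodworking router sums to 10^(77.5/10) = 5.623e+07 in linear terms, 77.50 dB SPL.
The limit corresponds to 10^(91.9/10) = 1.549e+09; subtracting the fixed part leaves 1.493e+09 for the woodworking router, i.e. 91.74 dB SPL.
So the woodworking router must be reduced from 99.0 to 91.74 dB SPL: IL = 7.26 dB.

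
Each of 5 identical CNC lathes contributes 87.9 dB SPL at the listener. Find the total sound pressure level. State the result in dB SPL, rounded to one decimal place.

94.9 dB SPL

L_total = L₁ + 10·log₁₀ N for N identical incoherent sources.
L_total = 87.9 + 10·log₁₀(5) = 87.9 + 6.990 = 94.89 dB SPL.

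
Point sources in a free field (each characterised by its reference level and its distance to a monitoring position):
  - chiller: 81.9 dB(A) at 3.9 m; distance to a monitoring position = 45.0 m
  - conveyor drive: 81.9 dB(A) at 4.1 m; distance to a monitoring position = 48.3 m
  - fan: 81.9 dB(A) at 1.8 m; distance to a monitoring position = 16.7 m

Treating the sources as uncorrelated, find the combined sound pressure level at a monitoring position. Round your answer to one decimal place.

Apply inverse-square spreading to bring every level to the receiver, then sum 10^(L/10).
chiller: 81.9 − 20·log₁₀(45.0/3.9) = 81.9 − 21.24 = 60.66 dB(A).
conveyor drive: 81.9 − 20·log₁₀(48.3/4.1) = 81.9 − 21.42 = 60.48 dB(A).
fan: 81.9 − 20·log₁₀(16.7/1.8) = 81.9 − 19.35 = 62.55 dB(A).
Σ 10^(L/10) = 4.079e+06 → L_total = 10·log₁₀(4.079e+06) = 66.11 dB(A).

66.1 dB(A)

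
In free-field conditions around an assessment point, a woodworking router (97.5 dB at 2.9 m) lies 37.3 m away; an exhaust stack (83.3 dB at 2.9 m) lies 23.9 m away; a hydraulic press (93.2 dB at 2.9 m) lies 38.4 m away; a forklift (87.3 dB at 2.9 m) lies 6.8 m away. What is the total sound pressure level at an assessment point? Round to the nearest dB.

82 dB

Apply inverse-square spreading to bring every level to the receiver, then sum 10^(L/10).
woodworking router: 97.5 − 20·log₁₀(37.3/2.9) = 97.5 − 22.19 = 75.31 dB.
exhaust stack: 83.3 − 20·log₁₀(23.9/2.9) = 83.3 − 18.32 = 64.98 dB.
hydraulic press: 93.2 − 20·log₁₀(38.4/2.9) = 93.2 − 22.44 = 70.76 dB.
forklift: 87.3 − 20·log₁₀(6.8/2.9) = 87.3 − 7.40 = 79.90 dB.
Σ 10^(L/10) = 1.467e+08 → L_total = 10·log₁₀(1.467e+08) = 81.67 dB.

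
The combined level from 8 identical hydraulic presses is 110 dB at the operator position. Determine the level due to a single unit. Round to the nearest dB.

8 equal contributions raise the level by 10·log₁₀ 8 = 9.031 dB, so each unit alone gives 110 − 9.031.

101 dB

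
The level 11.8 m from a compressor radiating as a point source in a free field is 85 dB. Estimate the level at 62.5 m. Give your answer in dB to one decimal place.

For a point source, L₂ = L₁ − 20·log₁₀(r₂/r₁).
L₂ = 85 − 20·log₁₀(62.5/11.8) = 85 − 14.480 = 70.52 dB.

70.5 dB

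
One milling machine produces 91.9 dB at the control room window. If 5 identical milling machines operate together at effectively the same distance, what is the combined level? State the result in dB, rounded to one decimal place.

With 5 equal, uncorrelated contributions the intensity is 5× that of one unit, giving a rise of 10·log₁₀ 5.
L_total = 91.9 + 10·log₁₀(5) = 91.9 + 6.990 = 98.89 dB.

98.9 dB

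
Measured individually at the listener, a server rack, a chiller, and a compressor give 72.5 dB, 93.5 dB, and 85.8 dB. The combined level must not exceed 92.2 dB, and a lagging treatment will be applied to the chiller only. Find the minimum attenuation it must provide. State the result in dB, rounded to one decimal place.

Fixed contribution from the other sources: Σ 10^(L/10) = 10^(72.5/10) + 10^(85.8/10) = 3.980e+08 (86.00 dB).
The limit corresponds to 10^(92.2/10) = 1.660e+09; subtracting the fixed part leaves 1.262e+09 for the chiller, i.e. 91.01 dB.
Required insertion loss = 93.5 − 91.01 = 2.49 dB.

2.5 dB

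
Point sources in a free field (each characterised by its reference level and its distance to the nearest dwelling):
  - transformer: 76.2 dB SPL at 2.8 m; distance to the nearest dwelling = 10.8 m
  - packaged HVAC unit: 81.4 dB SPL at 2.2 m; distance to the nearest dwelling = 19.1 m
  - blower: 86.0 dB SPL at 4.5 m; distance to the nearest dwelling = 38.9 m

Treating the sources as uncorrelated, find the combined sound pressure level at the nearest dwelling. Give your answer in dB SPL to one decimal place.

70.0 dB SPL

Propagate each source to the receiver with L = L_ref − 20·log₁₀(r/r_ref), then add intensities.
transformer: 76.2 − 20·log₁₀(10.8/2.8) = 76.2 − 11.73 = 64.47 dB SPL.
packaged HVAC unit: 81.4 − 20·log₁₀(19.1/2.2) = 81.4 − 18.77 = 62.63 dB SPL.
blower: 86.0 − 20·log₁₀(38.9/4.5) = 86.0 − 18.73 = 67.27 dB SPL.
Σ 10^(L/10) = 9.961e+06 → L_total = 10·log₁₀(9.961e+06) = 69.98 dB SPL.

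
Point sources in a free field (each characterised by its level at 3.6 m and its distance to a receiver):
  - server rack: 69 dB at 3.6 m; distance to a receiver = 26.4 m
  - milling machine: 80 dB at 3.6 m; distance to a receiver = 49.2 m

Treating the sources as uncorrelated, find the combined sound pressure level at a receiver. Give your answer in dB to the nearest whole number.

58 dB

Propagate each source to the receiver with L = L_ref − 20·log₁₀(r/r_ref), then add intensities.
server rack: 69 − 20·log₁₀(26.4/3.6) = 69 − 17.31 = 51.69 dB.
milling machine: 80 − 20·log₁₀(49.2/3.6) = 80 − 22.71 = 57.29 dB.
Σ 10^(L/10) = 6.831e+05 → L_total = 10·log₁₀(6.831e+05) = 58.34 dB.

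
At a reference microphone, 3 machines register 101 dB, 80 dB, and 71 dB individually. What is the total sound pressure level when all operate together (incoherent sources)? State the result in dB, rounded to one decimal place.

101.0 dB

For uncorrelated sources the intensities add, so convert each level to linear form, sum, and take 10·log₁₀ of the total.
Σ 10^(L/10) = 10^(101/10) + 10^(80/10) + 10^(71/10) = 1.270e+10.
L_total = 10·log₁₀(1.270e+10) = 101.04 dB.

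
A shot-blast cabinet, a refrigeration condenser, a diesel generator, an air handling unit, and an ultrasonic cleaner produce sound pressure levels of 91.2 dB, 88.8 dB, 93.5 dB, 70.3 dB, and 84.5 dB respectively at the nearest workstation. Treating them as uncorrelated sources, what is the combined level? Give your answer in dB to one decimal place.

Incoherent sources combine by intensity addition: L_total = 10·log₁₀(Σ 10^(L_i/10)).
Σ 10^(L/10) = 10^(91.2/10) + 10^(88.8/10) + 10^(93.5/10) + 10^(70.3/10) + 10^(84.5/10) = 4.608e+09.
L_total = 10·log₁₀(4.608e+09) = 96.64 dB.

96.6 dB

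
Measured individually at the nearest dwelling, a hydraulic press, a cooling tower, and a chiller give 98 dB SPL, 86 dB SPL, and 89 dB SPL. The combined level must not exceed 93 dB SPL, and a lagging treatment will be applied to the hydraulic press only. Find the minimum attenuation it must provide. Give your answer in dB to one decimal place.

9.0 dB

The untreated sources together contribute 10^(86/10) + 10^(89/10) = 1.192e+09, i.e. 90.76 dB SPL.
The limit corresponds to 10^(93/10) = 1.995e+09; subtracting the fixed part leaves 8.028e+08 for the hydraulic press, i.e. 89.05 dB SPL.
So the hydraulic press must be reduced from 98 to 89.05 dB SPL: IL = 8.95 dB.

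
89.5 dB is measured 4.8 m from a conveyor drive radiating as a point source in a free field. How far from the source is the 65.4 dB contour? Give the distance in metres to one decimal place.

77.0 m

Point-source spreading drops the level by 20·log₁₀(r₂/r₁); inverting, r₂/r₁ = 10^(ΔL/20).
r₂ = 4.8·10^((89.5−65.4)/20) = 4.8·10^(24.1/20) = 76.96 m.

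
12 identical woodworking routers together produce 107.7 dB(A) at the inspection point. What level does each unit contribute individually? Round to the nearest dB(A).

97 dB(A)

For N identical incoherent sources L_total = L₁ + 10·log₁₀ N, so L₁ = 107.7 − 10·log₁₀(12) = 107.7 − 10.792.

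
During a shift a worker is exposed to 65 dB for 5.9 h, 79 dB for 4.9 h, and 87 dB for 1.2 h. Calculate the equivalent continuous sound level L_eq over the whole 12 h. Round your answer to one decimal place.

The energy average is taken in the linear domain: L_eq = 10·log₁₀[(Σ tᵢ·10^(Lᵢ/10))/T], T = 12 h.
Σ tᵢ·10^(Lᵢ/10) = 5.9·10^(65/10) + 4.9·10^(79/10) + 1.2·10^(87/10) = 1.009e+09.
L_eq = 10·log₁₀(1.009e+09/12) = 79.25 dB.

79.2 dB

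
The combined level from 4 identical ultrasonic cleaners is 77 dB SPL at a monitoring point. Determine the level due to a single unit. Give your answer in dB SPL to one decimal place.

71.0 dB SPL

Dividing the total intensity by 4 lowers the level by 10·log₁₀ 4 = 6.021 dB: L₁ = 77 − 6.021.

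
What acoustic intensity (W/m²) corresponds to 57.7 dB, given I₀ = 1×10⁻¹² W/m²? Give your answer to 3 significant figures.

I = I₀·10^(L/10) = 10⁻¹² × 10^(57.7/10) = 10^(-6.230).

5.89e-07 W/m²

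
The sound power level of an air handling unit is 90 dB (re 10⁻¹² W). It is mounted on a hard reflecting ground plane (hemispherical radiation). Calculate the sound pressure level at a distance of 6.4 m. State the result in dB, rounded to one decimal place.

65.9 dB

Free-field hemispherical radiation: L_p = L_w − 10·log₁₀(2π·r²), r = 6.4 m.
2π·r² = 257.4 m², 10·log₁₀ of that is 24.105 dB.
L_p = 90 − 24.105 = 65.89 dB.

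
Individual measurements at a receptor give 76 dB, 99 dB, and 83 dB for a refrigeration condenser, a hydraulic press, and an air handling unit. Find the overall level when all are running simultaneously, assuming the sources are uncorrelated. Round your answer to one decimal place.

99.1 dB

Incoherent sources combine by intensity addition: L_total = 10·log₁₀(Σ 10^(L_i/10)).
Σ 10^(L/10) = 10^(76/10) + 10^(99/10) + 10^(83/10) = 8.183e+09.
L_total = 10·log₁₀(8.183e+09) = 99.13 dB.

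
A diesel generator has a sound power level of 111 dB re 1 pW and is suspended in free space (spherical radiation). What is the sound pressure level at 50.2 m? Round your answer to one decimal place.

66.0 dB

Free-field spherical radiation: L_p = L_w − 10·log₁₀(4π·r²), r = 50.2 m.
4π·r² = 3.167e+04 m², 10·log₁₀ of that is 45.006 dB.
L_p = 111 − 45.006 = 65.99 dB.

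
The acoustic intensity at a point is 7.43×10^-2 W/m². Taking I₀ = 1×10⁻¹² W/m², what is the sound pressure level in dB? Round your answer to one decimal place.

Dividing by I₀ shifts the exponent by 12: I/I₀ = 7.43×10^10.
L = 10·(0.8710 + 10) = 108.71 dB.

108.7 dB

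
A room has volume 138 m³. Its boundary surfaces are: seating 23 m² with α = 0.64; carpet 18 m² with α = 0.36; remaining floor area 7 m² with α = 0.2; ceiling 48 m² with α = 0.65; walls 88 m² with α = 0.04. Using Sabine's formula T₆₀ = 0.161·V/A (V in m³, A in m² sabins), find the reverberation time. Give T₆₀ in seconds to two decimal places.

Total absorption A = 23·0.64 + 18·0.36 + 7·0.2 + 48·0.65 + 88·0.04 = 57.32 m² sabins.
T₆₀ = 0.161 × 138 / 57.32 = 0.388 s.

0.39 s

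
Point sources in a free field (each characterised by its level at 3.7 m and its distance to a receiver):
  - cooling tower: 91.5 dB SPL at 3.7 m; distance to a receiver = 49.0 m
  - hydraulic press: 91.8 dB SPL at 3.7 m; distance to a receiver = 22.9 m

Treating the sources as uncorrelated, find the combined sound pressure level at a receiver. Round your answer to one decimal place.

76.8 dB SPL

First find each source's level at the receiver (point-source: −20·log₁₀(r/r_ref)), then combine on an intensity basis.
cooling tower: 91.5 − 20·log₁₀(49.0/3.7) = 91.5 − 22.44 = 69.06 dB SPL.
hydraulic press: 91.8 − 20·log₁₀(22.9/3.7) = 91.8 − 15.83 = 75.97 dB SPL.
Σ 10^(L/10) = 4.757e+07 → L_total = 10·log₁₀(4.757e+07) = 76.77 dB SPL.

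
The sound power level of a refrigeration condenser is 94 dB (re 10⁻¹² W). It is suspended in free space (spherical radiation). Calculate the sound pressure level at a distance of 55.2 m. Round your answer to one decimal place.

48.2 dB

The power spreads over a sphere of area 4π·r², so L_p = L_w − 10·log₁₀(4π·r²).
4π·r² = 3.829e+04 m², 10·log₁₀ of that is 45.831 dB.
L_p = 94 − 45.831 = 48.17 dB.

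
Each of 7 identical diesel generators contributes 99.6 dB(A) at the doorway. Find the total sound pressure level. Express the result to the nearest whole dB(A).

With 7 equal, uncorrelated contributions the intensity is 7× that of one unit, giving a rise of 10·log₁₀ 7.
L_total = 99.6 + 10·log₁₀(7) = 99.6 + 8.451 = 108.05 dB(A).

108 dB(A)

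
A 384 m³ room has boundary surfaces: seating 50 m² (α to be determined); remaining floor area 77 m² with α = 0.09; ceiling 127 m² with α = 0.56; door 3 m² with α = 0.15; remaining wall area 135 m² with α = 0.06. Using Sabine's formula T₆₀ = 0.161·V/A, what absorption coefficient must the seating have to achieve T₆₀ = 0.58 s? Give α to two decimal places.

0.40

From T₆₀ = 0.161·V/A, the target T₆₀ = 0.58 s needs A = 0.161·384/0.58 = 106.59 m².
Absorption from the other surfaces = 77·0.09 + 127·0.56 + 3·0.15 + 135·0.06 = 86.60 m², so the seating must supply 19.99 m² over 50 m².
α = 19.99/50 = 0.400.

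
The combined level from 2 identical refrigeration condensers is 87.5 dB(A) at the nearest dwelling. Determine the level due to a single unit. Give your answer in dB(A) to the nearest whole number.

Dividing the total intensity by 2 lowers the level by 10·log₁₀ 2 = 3.010 dB: L₁ = 87.5 − 3.010.

84 dB(A)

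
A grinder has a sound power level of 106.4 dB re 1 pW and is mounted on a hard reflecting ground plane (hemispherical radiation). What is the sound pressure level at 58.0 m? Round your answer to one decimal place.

63.1 dB

The power spreads over a hemisphere of area 2π·r², so L_p = L_w − 10·log₁₀(2π·r²).
2π·r² = 2.114e+04 m², 10·log₁₀ of that is 43.250 dB.
L_p = 106.4 − 43.250 = 63.15 dB.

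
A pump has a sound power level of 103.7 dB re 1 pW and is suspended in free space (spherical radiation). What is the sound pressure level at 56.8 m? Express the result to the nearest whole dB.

58 dB

The power spreads over a sphere of area 4π·r², so L_p = L_w − 10·log₁₀(4π·r²).
4π·r² = 4.054e+04 m², 10·log₁₀ of that is 46.079 dB.
L_p = 103.7 − 46.079 = 57.62 dB.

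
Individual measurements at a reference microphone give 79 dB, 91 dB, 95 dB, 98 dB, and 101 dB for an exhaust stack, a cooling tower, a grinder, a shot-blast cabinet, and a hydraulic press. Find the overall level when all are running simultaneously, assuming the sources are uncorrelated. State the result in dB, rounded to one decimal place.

For uncorrelated sources the intensities add, so convert each level to linear form, sum, and take 10·log₁₀ of the total.
Σ 10^(L/10) = 10^(79/10) + 10^(91/10) + 10^(95/10) + 10^(98/10) + 10^(101/10) = 2.340e+10.
L_total = 10·log₁₀(2.340e+10) = 103.69 dB.

103.7 dB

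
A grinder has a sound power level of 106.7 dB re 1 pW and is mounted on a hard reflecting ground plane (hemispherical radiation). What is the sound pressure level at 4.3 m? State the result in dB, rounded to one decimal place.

Free-field hemispherical radiation: L_p = L_w − 10·log₁₀(2π·r²), r = 4.3 m.
2π·r² = 116.2 m², 10·log₁₀ of that is 20.651 dB.
L_p = 106.7 − 20.651 = 86.05 dB.

86.0 dB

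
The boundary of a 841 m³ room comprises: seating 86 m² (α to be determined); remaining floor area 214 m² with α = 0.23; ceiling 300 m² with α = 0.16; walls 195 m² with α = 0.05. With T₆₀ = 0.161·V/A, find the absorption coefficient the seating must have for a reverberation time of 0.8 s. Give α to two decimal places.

Required total absorption A = 0.161·841/0.8 = 169.25 m².
Absorption from the other surfaces = 214·0.23 + 300·0.16 + 195·0.05 = 106.97 m², so the seating must supply 62.28 m² over 86 m².
α = 62.28/86 = 0.724.

0.72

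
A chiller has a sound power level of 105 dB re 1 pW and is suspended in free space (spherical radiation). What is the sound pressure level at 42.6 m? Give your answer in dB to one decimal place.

61.4 dB

Free-field spherical radiation: L_p = L_w − 10·log₁₀(4π·r²), r = 42.6 m.
4π·r² = 2.28e+04 m², 10·log₁₀ of that is 43.580 dB.
L_p = 105 − 43.580 = 61.42 dB.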